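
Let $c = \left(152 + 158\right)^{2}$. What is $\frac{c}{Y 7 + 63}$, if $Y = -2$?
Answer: $\frac{96100}{49} \approx 1961.2$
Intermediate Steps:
$c = 96100$ ($c = 310^{2} = 96100$)
$\frac{c}{Y 7 + 63} = \frac{96100}{\left(-2\right) 7 + 63} = \frac{96100}{-14 + 63} = \frac{96100}{49}$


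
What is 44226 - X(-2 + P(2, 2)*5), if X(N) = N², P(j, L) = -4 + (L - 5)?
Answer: 42857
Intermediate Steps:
P(j, L) = -9 + L (P(j, L) = -4 + (-5 + L) = -9 + L)
44226 - X(-2 + P(2, 2)*5) = 44226 - (-2 + (-9 + 2)*5)² = 44226 - (-2 - 7*5)² = 44226 - (-2 - 35)² = 44226 - 1*(-37)² = 44226 - 1*1369 = 44226 - 1369 = 42857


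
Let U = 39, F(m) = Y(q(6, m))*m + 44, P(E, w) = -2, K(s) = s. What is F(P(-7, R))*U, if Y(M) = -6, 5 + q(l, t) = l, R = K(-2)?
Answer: 2184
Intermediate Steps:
R = -2
q(l, t) = -5 + l
F(m) = 44 - 6*m (F(m) = -6*m + 44 = 44 - 6*m)
F(P(-7, R))*U = (44 - 6*(-2))*39 = (44 + 12)*39 = 56*39 = 2184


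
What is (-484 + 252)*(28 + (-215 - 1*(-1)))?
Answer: 43152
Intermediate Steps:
(-484 + 252)*(28 + (-215 - 1*(-1))) = -232*(28 + (-215 + 1)) = -232*(28 - 214) = -232*(-186) = 43152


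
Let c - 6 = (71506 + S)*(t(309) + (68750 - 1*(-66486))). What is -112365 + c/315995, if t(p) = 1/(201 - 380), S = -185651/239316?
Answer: -368927068936657927/4512152012060 ≈ -81763.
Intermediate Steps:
S = -185651/239316 (S = -185651*1/239316 = -185651/239316 ≈ -0.77576)
t(p) = -1/179 (t(p) = 1/(-179) = -1/179)
c = 138080891898463973/14279188 (c = 6 + (71506 - 185651/239316)*(-1/179 + (68750 - 1*(-66486))) = 6 + 17112344245*(-1/179 + (68750 + 66486))/239316 = 6 + 17112344245*(-1/179 + 135236)/239316 = 6 + (17112344245/239316)*(24207243/179) = 6 + 138080891812788845/14279188 = 138080891898463973/14279188 ≈ 9.6701e+9)
-112365 + c/315995 = -112365 + (138080891898463973/14279188)/315995 = -112365 + (138080891898463973/14279188)*(1/315995) = -112365 + 138080891898463973/4512152012060 = -368927068936657927/4512152012060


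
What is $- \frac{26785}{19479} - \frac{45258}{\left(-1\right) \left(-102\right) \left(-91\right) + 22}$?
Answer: $\frac{316775741}{90187770} \approx 3.5124$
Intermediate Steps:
$- \frac{26785}{19479} - \frac{45258}{\left(-1\right) \left(-102\right) \left(-91\right) + 22} = \left(-26785\right) \frac{1}{19479} - \frac{45258}{102 \left(-91\right) + 22} = - \frac{26785}{19479} - \frac{45258}{-9282 + 22} = - \frac{26785}{19479} - \frac{45258}{-9260} = - \frac{26785}{19479} - - \frac{22629}{4630} = - \frac{26785}{19479} + \frac{22629}{4630} = \frac{316775741}{90187770}$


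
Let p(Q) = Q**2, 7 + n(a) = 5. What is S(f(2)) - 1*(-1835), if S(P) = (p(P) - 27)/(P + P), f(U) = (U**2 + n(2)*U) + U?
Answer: 7317/4 ≈ 1829.3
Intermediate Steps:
n(a) = -2 (n(a) = -7 + 5 = -2)
f(U) = U**2 - U (f(U) = (U**2 - 2*U) + U = U**2 - U)
S(P) = (-27 + P**2)/(2*P) (S(P) = (P**2 - 27)/(P + P) = (-27 + P**2)/((2*P)) = (-27 + P**2)*(1/(2*P)) = (-27 + P**2)/(2*P))
S(f(2)) - 1*(-1835) = (-27 + (2*(-1 + 2))**2)/(2*((2*(-1 + 2)))) - 1*(-1835) = (-27 + (2*1)**2)/(2*((2*1))) + 1835 = (1/2)*(-27 + 2**2)/2 + 1835 = (1/2)*(1/2)*(-27 + 4) + 1835 = (1/2)*(1/2)*(-23) + 1835 = -23/4 + 1835 = 7317/4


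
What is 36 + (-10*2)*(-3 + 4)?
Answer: 16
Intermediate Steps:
36 + (-10*2)*(-3 + 4) = 36 - 20*1 = 36 - 20 = 16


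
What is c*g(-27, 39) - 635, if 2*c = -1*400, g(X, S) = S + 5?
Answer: -9435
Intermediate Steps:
g(X, S) = 5 + S
c = -200 (c = (-1*400)/2 = (1/2)*(-400) = -200)
c*g(-27, 39) - 635 = -200*(5 + 39) - 635 = -200*44 - 635 = -8800 - 635 = -9435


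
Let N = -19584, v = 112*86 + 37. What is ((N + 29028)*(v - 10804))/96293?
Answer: -10718940/96293 ≈ -111.32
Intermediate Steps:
v = 9669 (v = 9632 + 37 = 9669)
((N + 29028)*(v - 10804))/96293 = ((-19584 + 29028)*(9669 - 10804))/96293 = (9444*(-1135))*(1/96293) = -10718940*1/96293 = -10718940/96293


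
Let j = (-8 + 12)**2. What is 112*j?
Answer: 1792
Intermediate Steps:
j = 16 (j = 4**2 = 16)
112*j = 112*16 = 1792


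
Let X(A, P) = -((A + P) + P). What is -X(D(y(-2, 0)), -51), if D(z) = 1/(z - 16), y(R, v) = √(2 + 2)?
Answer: -1429/14 ≈ -102.07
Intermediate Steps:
y(R, v) = 2 (y(R, v) = √4 = 2)
D(z) = 1/(-16 + z)
X(A, P) = -A - 2*P (X(A, P) = -(A + 2*P) = -A - 2*P)
-X(D(y(-2, 0)), -51) = -(-1/(-16 + 2) - 2*(-51)) = -(-1/(-14) + 102) = -(-1*(-1/14) + 102) = -(1/14 + 102) = -1*1429/14 = -1429/14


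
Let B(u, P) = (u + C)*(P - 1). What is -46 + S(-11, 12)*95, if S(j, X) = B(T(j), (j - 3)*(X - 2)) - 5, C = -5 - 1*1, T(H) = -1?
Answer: 93244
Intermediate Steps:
C = -6 (C = -5 - 1 = -6)
B(u, P) = (-1 + P)*(-6 + u) (B(u, P) = (u - 6)*(P - 1) = (-6 + u)*(-1 + P) = (-1 + P)*(-6 + u))
S(j, X) = 2 - 7*(-3 + j)*(-2 + X) (S(j, X) = (6 - 1*(-1) - 6*(j - 3)*(X - 2) + ((j - 3)*(X - 2))*(-1)) - 5 = (6 + 1 - 6*(-3 + j)*(-2 + X) + ((-3 + j)*(-2 + X))*(-1)) - 5 = (6 + 1 - 6*(-3 + j)*(-2 + X) - (-3 + j)*(-2 + X)) - 5 = (7 - 7*(-3 + j)*(-2 + X)) - 5 = 2 - 7*(-3 + j)*(-2 + X))
-46 + S(-11, 12)*95 = -46 + (-40 + 14*(-11) + 21*12 - 7*12*(-11))*95 = -46 + (-40 - 154 + 252 + 924)*95 = -46 + 982*95 = -46 + 93290 = 93244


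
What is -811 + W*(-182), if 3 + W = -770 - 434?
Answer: 218863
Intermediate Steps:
W = -1207 (W = -3 + (-770 - 434) = -3 - 1204 = -1207)
-811 + W*(-182) = -811 - 1207*(-182) = -811 + 219674 = 218863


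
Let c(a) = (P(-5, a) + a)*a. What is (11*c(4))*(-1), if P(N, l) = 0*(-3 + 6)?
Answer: -176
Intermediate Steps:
P(N, l) = 0 (P(N, l) = 0*3 = 0)
c(a) = a**2 (c(a) = (0 + a)*a = a*a = a**2)
(11*c(4))*(-1) = (11*4**2)*(-1) = (11*16)*(-1) = 176*(-1) = -176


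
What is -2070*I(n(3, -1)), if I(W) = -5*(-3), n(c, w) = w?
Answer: -31050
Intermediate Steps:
I(W) = 15
-2070*I(n(3, -1)) = -2070*15 = -31050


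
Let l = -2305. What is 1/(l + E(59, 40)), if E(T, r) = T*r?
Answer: 1/55 ≈ 0.018182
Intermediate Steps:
1/(l + E(59, 40)) = 1/(-2305 + 59*40) = 1/(-2305 + 2360) = 1/55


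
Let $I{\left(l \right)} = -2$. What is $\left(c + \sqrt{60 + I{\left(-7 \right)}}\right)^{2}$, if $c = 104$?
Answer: $\left(104 + \sqrt{58}\right)^{2} \approx 12458.0$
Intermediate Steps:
$\left(c + \sqrt{60 + I{\left(-7 \right)}}\right)^{2} = \left(104 + \sqrt{60 - 2}\right)^{2} = \left(104 + \sqrt{58}\right)^{2}$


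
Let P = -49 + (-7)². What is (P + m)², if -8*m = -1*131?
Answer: 17161/64 ≈ 268.14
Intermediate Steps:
m = 131/8 (m = -(-1)*131/8 = -⅛*(-131) = 131/8 ≈ 16.375)
P = 0 (P = -49 + 49 = 0)
(P + m)² = (0 + 131/8)² = (131/8)² = 17161/64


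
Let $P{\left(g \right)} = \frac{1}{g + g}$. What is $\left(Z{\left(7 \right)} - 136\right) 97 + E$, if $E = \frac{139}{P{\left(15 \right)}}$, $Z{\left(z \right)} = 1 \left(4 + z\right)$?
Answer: $-7955$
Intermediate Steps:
$Z{\left(z \right)} = 4 + z$
$P{\left(g \right)} = \frac{1}{2 g}$
$E = 4170$ ($E = \frac{139}{\frac{1}{2} \cdot \frac{1}{15}} = 139 \frac{1}{\frac{1}{30}} = 139 \cdot 30 = 4170$)
$\left(Z{\left(7 \right)} - 136\right) 97 + E = \left(\left(4 + 7\right) - 136\right) 97 + 4170 = \left(11 - 136\right) 97 + 4170 = \left(-125\right) 97 + 4170 = -12125 + 4170 = -7955$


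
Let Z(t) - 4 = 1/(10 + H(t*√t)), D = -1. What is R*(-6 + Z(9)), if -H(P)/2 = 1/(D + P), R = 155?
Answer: -37975/129 ≈ -294.38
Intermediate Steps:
H(P) = -2/(-1 + P)
Z(t) = 4 + 1/(10 - 2/(-1 + t^(3/2))) (Z(t) = 4 + 1/(10 - 2/(-1 + t*√t)) = 4 + 1/(10 - 2/(-1 + t^(3/2))))
R*(-6 + Z(9)) = 155*(-6 + (-49 + 41*9^(3/2))/(2*(-6 + 5*9^(3/2)))) = 155*(-6 + (-49 + 41*27)/(2*(-6 + 5*27))) = 155*(-6 + (-49 + 1107)/(2*(-6 + 135))) = 155*(-6 + (½)*1058/129) = 155*(-6 + (½)*(1/129)*1058) = 155*(-6 + 529/129) = 155*(-245/129) = -37975/129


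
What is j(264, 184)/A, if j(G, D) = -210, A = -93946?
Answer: 105/46973 ≈ 0.0022353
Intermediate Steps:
j(264, 184)/A = -210/(-93946) = -210*(-1/93946) = 105/46973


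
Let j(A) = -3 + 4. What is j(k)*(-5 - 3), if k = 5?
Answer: -8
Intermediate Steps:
j(A) = 1
j(k)*(-5 - 3) = 1*(-5 - 3) = 1*(-8) = -8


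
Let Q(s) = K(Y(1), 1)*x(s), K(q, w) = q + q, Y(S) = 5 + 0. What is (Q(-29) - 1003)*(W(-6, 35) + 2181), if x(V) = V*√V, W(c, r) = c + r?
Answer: -2216630 - 640900*I*√29 ≈ -2.2166e+6 - 3.4514e+6*I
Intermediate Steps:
x(V) = V^(3/2)
Y(S) = 5
K(q, w) = 2*q
Q(s) = 10*s^(3/2) (Q(s) = (2*5)*s^(3/2) = 10*s^(3/2))
(Q(-29) - 1003)*(W(-6, 35) + 2181) = (10*(-29)^(3/2) - 1003)*((-6 + 35) + 2181) = (10*(-29*I*√29) - 1003)*(29 + 2181) = (-290*I*√29 - 1003)*2210 = (-1003 - 290*I*√29)*2210 = -2216630 - 640900*I*√29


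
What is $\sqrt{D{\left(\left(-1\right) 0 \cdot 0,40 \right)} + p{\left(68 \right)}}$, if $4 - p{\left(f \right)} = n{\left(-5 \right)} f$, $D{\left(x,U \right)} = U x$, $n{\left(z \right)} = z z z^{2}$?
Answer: $16 i \sqrt{166} \approx 206.15 i$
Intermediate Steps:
$n{\left(z \right)} = z^{4}$ ($n{\left(z \right)} = z^{2} z^{2} = z^{4}$)
$p{\left(f \right)} = 4 - 625 f$ ($p{\left(f \right)} = 4 - \left(-5\right)^{4} f = 4 - 625 f$)
$\sqrt{D{\left(\left(-1\right) 0 \cdot 0,40 \right)} + p{\left(68 \right)}} = \sqrt{40 \left(-1\right) 0 \cdot 0 + \left(4 - 42500\right)} = \sqrt{40 \cdot 0 \cdot 0 + \left(4 - 42500\right)} = \sqrt{40 \cdot 0 - 42496} = \sqrt{0 - 42496} = \sqrt{-42496} = 16 i \sqrt{166}$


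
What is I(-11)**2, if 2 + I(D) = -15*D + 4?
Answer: 27889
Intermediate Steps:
I(D) = 2 - 15*D (I(D) = -2 + (-15*D + 4) = -2 + (4 - 15*D) = 2 - 15*D)
I(-11)**2 = (2 - 15*(-11))**2 = (2 + 165)**2 = 167**2 = 27889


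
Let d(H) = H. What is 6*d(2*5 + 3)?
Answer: 78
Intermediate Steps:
6*d(2*5 + 3) = 6*(2*5 + 3) = 6*(10 + 3) = 6*13 = 78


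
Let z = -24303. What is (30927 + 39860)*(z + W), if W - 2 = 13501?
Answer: -764499600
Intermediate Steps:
W = 13503 (W = 2 + 13501 = 13503)
(30927 + 39860)*(z + W) = (30927 + 39860)*(-24303 + 13503) = 70787*(-10800) = -764499600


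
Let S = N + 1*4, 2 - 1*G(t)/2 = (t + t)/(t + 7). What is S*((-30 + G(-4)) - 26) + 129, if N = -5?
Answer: 527/3 ≈ 175.67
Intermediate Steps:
G(t) = 4 - 4*t/(7 + t) (G(t) = 4 - 2*(t + t)/(t + 7) = 4 - 2*2*t/(7 + t) = 4 - 4*t/(7 + t))
S = -1 (S = -5 + 1*4 = -5 + 4 = -1)
S*((-30 + G(-4)) - 26) + 129 = -((-30 + 28/(7 - 4)) - 26) + 129 = -((-30 + 28/3) - 26) + 129 = -(-62/3 - 26) + 129 = -1*(-140/3) + 129 = 140/3 + 129 = 527/3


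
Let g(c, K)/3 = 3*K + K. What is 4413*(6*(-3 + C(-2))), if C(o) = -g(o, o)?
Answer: 556038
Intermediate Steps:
g(c, K) = 12*K (g(c, K) = 3*(3*K + K) = 3*(4*K) = 12*K)
C(o) = -12*o
4413*(6*(-3 + C(-2))) = 4413*(6*(-3 - 12*(-2))) = 4413*(6*(-3 + 24)) = 4413*(6*21) = 4413*126 = 556038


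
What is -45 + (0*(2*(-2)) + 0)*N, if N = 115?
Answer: -45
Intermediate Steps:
-45 + (0*(2*(-2)) + 0)*N = -45 + (0*(2*(-2)) + 0)*115 = -45 + (0*(-4) + 0)*115 = -45 + (0 + 0)*115 = -45 + 0*115 = -45 + 0 = -45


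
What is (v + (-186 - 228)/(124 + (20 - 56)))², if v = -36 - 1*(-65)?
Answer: 1142761/1936 ≈ 590.27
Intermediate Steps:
v = 29 (v = -36 + 65 = 29)
(v + (-186 - 228)/(124 + (20 - 56)))² = (29 + (-186 - 228)/(124 + (20 - 56)))² = (29 - 414/(124 - 36))² = (29 - 414/88)² = (29 - 414*1/88)² = (29 - 207/44)² = (1069/44)² = 1142761/1936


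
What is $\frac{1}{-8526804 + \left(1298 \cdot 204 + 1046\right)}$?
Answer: $- \frac{1}{8260966} \approx -1.2105 \cdot 10^{-7}$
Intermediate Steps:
$\frac{1}{-8526804 + \left(1298 \cdot 204 + 1046\right)} = \frac{1}{-8526804 + \left(264792 + 1046\right)} = \frac{1}{-8526804 + 265838} = \frac{1}{-8260966} = - \frac{1}{8260966}$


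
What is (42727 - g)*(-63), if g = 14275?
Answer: -1792476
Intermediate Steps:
(42727 - g)*(-63) = (42727 - 1*14275)*(-63) = (42727 - 14275)*(-63) = 28452*(-63) = -1792476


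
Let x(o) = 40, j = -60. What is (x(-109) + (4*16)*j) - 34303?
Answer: -38103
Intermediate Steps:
(x(-109) + (4*16)*j) - 34303 = (40 + (4*16)*(-60)) - 34303 = (40 + 64*(-60)) - 34303 = (40 - 3840) - 34303 = -3800 - 34303 = -38103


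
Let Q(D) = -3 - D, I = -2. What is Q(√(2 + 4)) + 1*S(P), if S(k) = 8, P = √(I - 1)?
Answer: 5 - √6 ≈ 2.5505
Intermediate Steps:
P = I*√3 (P = √(-2 - 1) = √(-3) = I*√3 ≈ 1.732*I)
Q(√(2 + 4)) + 1*S(P) = (-3 - √(2 + 4)) + 1*8 = (-3 - √6) + 8 = 5 - √6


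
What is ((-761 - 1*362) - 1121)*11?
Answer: -24684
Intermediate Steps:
((-761 - 1*362) - 1121)*11 = ((-761 - 362) - 1121)*11 = (-1123 - 1121)*11 = -2244*11 = -24684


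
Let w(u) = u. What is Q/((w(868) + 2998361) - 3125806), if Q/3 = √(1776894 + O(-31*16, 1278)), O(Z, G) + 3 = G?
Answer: -3*√1778169/126577 ≈ -0.031605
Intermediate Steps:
O(Z, G) = -3 + G
Q = 3*√1778169 (Q = 3*√(1776894 + (-3 + 1278)) = 3*√(1776894 + 1275) = 3*√1778169 ≈ 4000.4)
Q/((w(868) + 2998361) - 3125806) = (3*√1778169)/((868 + 2998361) - 3125806) = (3*√1778169)/(2999229 - 3125806) = (3*√1778169)/(-126577) = (3*√1778169)*(-1/126577) = -3*√1778169/126577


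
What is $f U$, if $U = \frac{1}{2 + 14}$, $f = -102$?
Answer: $- \frac{51}{8} \approx -6.375$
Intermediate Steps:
$U = \frac{1}{16} \approx 0.0625$
$f U = \left(-102\right) \frac{1}{16} = - \frac{51}{8}$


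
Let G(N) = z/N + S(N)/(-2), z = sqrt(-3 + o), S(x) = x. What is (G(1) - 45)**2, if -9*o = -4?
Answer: 74437/36 - 91*I*sqrt(23)/3 ≈ 2067.7 - 145.47*I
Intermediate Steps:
o = 4/9 (o = -1/9*(-4) = 4/9 ≈ 0.44444)
z = I*sqrt(23)/3 (z = sqrt(-3 + 4/9) = sqrt(-23/9) = I*sqrt(23)/3 ≈ 1.5986*I)
G(N) = -N/2 + I*sqrt(23)/(3*N) (G(N) = (I*sqrt(23)/3)/N + N/(-2) = I*sqrt(23)/(3*N) + N*(-1/2) = I*sqrt(23)/(3*N) - N/2 = -N/2 + I*sqrt(23)/(3*N))
(G(1) - 45)**2 = ((-1/2*1 + (1/3)*I*sqrt(23)/1) - 45)**2 = ((-1/2 + (1/3)*I*sqrt(23)*1) - 45)**2 = ((-1/2 + I*sqrt(23)/3) - 45)**2 = (-91/2 + I*sqrt(23)/3)**2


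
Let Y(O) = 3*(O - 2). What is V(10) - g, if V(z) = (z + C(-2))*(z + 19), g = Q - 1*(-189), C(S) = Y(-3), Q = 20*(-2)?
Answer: -294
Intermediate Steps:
Q = -40
Y(O) = -6 + 3*O (Y(O) = 3*(-2 + O) = -6 + 3*O)
C(S) = -15 (C(S) = -6 + 3*(-3) = -6 - 9 = -15)
g = 149 (g = -40 - 1*(-189) = -40 + 189 = 149)
V(z) = (-15 + z)*(19 + z) (V(z) = (z - 15)*(z + 19) = (-15 + z)*(19 + z))
V(10) - g = (-285 + 10² + 4*10) - 1*149 = (-285 + 100 + 40) - 149 = -145 - 149 = -294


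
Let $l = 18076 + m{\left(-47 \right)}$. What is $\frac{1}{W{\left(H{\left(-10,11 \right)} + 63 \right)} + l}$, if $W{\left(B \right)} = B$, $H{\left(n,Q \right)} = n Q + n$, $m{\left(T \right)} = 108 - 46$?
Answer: $\frac{1}{18081} \approx 5.5307 \cdot 10^{-5}$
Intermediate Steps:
$m{\left(T \right)} = 62$
$H{\left(n,Q \right)} = n + Q n$ ($H{\left(n,Q \right)} = Q n + n = n + Q n$)
$l = 18138$ ($l = 18076 + 62 = 18138$)
$\frac{1}{W{\left(H{\left(-10,11 \right)} + 63 \right)} + l} = \frac{1}{\left(- 10 \left(1 + 11\right) + 63\right) + 18138} = \frac{1}{\left(\left(-10\right) 12 + 63\right) + 18138} = \frac{1}{\left(-120 + 63\right) + 18138} = \frac{1}{-57 + 18138} = \frac{1}{18081}$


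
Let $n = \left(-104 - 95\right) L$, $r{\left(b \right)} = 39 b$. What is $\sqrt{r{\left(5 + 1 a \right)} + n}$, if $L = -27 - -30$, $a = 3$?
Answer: $i \sqrt{285} \approx 16.882 i$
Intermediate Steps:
$L = 3$ ($L = -27 + 30 = 3$)
$n = -597$ ($n = \left(-104 - 95\right) 3 = \left(-199\right) 3 = -597$)
$\sqrt{r{\left(5 + 1 a \right)} + n} = \sqrt{39 \left(5 + 1 \cdot 3\right) - 597} = \sqrt{39 \left(5 + 3\right) - 597} = \sqrt{39 \cdot 8 - 597} = \sqrt{312 - 597} = \sqrt{-285} = i \sqrt{285}$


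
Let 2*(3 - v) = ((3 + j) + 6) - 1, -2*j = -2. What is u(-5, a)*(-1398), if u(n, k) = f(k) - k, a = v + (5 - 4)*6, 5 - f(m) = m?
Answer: 5592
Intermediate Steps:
f(m) = 5 - m
j = 1 (j = -½*(-2) = 1)
v = -3/2 (v = 3 - (((3 + 1) + 6) - 1)/2 = 3 - ((4 + 6) - 1)/2 = 3 - (10 - 1)/2 = 3 - ½*9 = 3 - 9/2 = -3/2 ≈ -1.5000)
a = 9/2 (a = -3/2 + (5 - 4)*6 = -3/2 + 1*6 = -3/2 + 6 = 9/2 ≈ 4.5000)
u(n, k) = 5 - 2*k (u(n, k) = (5 - k) - k = 5 - 2*k)
u(-5, a)*(-1398) = (5 - 2*9/2)*(-1398) = (5 - 9)*(-1398) = -4*(-1398) = 5592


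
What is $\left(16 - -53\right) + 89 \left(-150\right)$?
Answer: $-13281$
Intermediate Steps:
$\left(16 - -53\right) + 89 \left(-150\right) = \left(16 + 53\right) - 13350 = 69 - 13350 = -13281$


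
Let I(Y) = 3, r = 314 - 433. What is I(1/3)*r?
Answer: -357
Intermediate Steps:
r = -119
I(1/3)*r = 3*(-119) = -357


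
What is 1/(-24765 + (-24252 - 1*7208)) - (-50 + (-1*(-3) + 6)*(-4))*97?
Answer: 469028949/56225 ≈ 8342.0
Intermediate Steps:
1/(-24765 + (-24252 - 1*7208)) - (-50 + (-1*(-3) + 6)*(-4))*97 = 1/(-24765 + (-24252 - 7208)) - (-50 + (3 + 6)*(-4))*97 = 1/(-24765 - 31460) - (-50 + 9*(-4))*97 = 1/(-56225) - (-50 - 36)*97 = -1/56225 - (-86)*97 = -1/56225 - 1*(-8342) = -1/56225 + 8342 = 469028949/56225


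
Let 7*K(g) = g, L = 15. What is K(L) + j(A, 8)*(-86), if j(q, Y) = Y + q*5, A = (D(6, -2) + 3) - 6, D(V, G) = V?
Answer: -13831/7 ≈ -1975.9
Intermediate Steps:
K(g) = g/7
A = 3 (A = (6 + 3) - 6 = 9 - 6 = 3)
j(q, Y) = Y + 5*q
K(L) + j(A, 8)*(-86) = (⅐)*15 + (8 + 5*3)*(-86) = 15/7 + (8 + 15)*(-86) = 15/7 + 23*(-86) = 15/7 - 1978 = -13831/7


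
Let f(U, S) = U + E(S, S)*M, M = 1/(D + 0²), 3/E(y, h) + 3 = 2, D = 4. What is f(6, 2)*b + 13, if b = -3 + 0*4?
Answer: -11/4 ≈ -2.7500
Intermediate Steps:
E(y, h) = -3 (E(y, h) = 3/(-3 + 2) = 3/(-1) = 3*(-1) = -3)
M = ¼ (M = 1/(4 + 0²) = 1/(4 + 0) = 1/4 = ¼ ≈ 0.25000)
f(U, S) = -¾ + U (f(U, S) = U - 3*¼ = U - ¾ = -¾ + U)
b = -3 (b = -3 + 0 = -3)
f(6, 2)*b + 13 = (-¾ + 6)*(-3) + 13 = (21/4)*(-3) + 13 = -63/4 + 13 = -11/4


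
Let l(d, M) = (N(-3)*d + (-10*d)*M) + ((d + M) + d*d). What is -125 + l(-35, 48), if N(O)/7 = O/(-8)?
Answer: 142569/8 ≈ 17821.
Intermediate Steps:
N(O) = -7*O/8 (N(O) = 7*(O/(-8)) = 7*(O*(-1/8)) = 7*(-O/8) = -7*O/8)
l(d, M) = M + d**2 + 29*d/8 - 10*M*d (l(d, M) = ((-7/8*(-3))*d + (-10*d)*M) + ((d + M) + d*d) = (21*d/8 - 10*M*d) + ((M + d) + d**2) = (21*d/8 - 10*M*d) + (M + d + d**2) = M + d**2 + 29*d/8 - 10*M*d)
-125 + l(-35, 48) = -125 + (48 + (-35)**2 + (29/8)*(-35) - 10*48*(-35)) = -125 + (48 + 1225 - 1015/8 + 16800) = -125 + 143569/8 = 142569/8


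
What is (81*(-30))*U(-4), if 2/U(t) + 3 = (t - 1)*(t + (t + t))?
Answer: -1620/19 ≈ -85.263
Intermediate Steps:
U(t) = 2/(-3 + 3*t*(-1 + t)) (U(t) = 2/(-3 + (t - 1)*(t + (t + t))) = 2/(-3 + (-1 + t)*(t + 2*t)) = 2/(-3 + (-1 + t)*(3*t)) = 2/(-3 + 3*t*(-1 + t)))
(81*(-30))*U(-4) = (81*(-30))*(2/(3*(-1 + (-4)² - 1*(-4)))) = -1620/(-1 + 16 + 4) = -1620/19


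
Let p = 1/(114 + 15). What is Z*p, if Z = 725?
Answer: 725/129 ≈ 5.6202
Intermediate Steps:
p = 1/129 ≈ 0.0077519
Z*p = 725*(1/129) = 725/129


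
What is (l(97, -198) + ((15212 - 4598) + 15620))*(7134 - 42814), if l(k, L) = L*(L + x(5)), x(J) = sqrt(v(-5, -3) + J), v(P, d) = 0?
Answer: -2334827840 + 7064640*sqrt(5) ≈ -2.3190e+9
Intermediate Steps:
x(J) = sqrt(J) (x(J) = sqrt(0 + J) = sqrt(J))
l(k, L) = L*(L + sqrt(5))
(l(97, -198) + ((15212 - 4598) + 15620))*(7134 - 42814) = (-198*(-198 + sqrt(5)) + ((15212 - 4598) + 15620))*(7134 - 42814) = ((39204 - 198*sqrt(5)) + (10614 + 15620))*(-35680) = ((39204 - 198*sqrt(5)) + 26234)*(-35680) = (65438 - 198*sqrt(5))*(-35680) = -2334827840 + 7064640*sqrt(5)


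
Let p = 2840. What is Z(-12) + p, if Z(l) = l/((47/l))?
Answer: 133624/47 ≈ 2843.1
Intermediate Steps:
Z(l) = l²/47 (Z(l) = l*(l/47) = l²/47)
Z(-12) + p = (1/47)*(-12)² + 2840 = (1/47)*144 + 2840 = 144/47 + 2840 = 133624/47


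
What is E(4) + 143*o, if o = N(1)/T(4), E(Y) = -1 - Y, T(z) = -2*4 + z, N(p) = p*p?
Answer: -163/4 ≈ -40.750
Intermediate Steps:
N(p) = p²
T(z) = -8 + z
o = -¼ (o = 1²/(-8 + 4) = 1/(-4) = 1*(-¼) = -¼ ≈ -0.25000)
E(4) + 143*o = (-1 - 1*4) + 143*(-¼) = (-1 - 4) - 143/4 = -5 - 143/4 = -163/4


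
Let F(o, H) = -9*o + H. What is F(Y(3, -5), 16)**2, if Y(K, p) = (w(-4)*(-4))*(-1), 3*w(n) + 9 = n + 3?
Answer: 18496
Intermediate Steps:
w(n) = -2 + n/3 (w(n) = -3 + (n + 3)/3 = -3 + (3 + n)/3 = -3 + (1 + n/3) = -2 + n/3)
Y(K, p) = -40/3 (Y(K, p) = ((-2 + (1/3)*(-4))*(-4))*(-1) = ((-2 - 4/3)*(-4))*(-1) = -10/3*(-4)*(-1) = (40/3)*(-1) = -40/3)
F(o, H) = H - 9*o
F(Y(3, -5), 16)**2 = (16 - 9*(-40/3))**2 = (16 + 120)**2 = 136**2 = 18496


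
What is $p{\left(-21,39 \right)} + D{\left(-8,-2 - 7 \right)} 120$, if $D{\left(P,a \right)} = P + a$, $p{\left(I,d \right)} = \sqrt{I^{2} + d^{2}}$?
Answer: $-2040 + 3 \sqrt{218} \approx -1995.7$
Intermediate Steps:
$p{\left(-21,39 \right)} + D{\left(-8,-2 - 7 \right)} 120 = \sqrt{\left(-21\right)^{2} + 39^{2}} + \left(-8 - 9\right) 120 = \sqrt{441 + 1521} + \left(-8 - 9\right) 120 = \sqrt{1962} - 2040 = 3 \sqrt{218} - 2040 = -2040 + 3 \sqrt{218}$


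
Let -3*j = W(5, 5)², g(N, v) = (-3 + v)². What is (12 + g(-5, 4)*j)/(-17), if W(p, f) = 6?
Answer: 0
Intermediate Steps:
j = -12 (j = -⅓*6² = -⅓*36 = -12)
(12 + g(-5, 4)*j)/(-17) = (12 + (-3 + 4)²*(-12))/(-17) = (12 + 1²*(-12))*(-1/17) = (12 + 1*(-12))*(-1/17) = (12 - 12)*(-1/17) = 0*(-1/17) = 0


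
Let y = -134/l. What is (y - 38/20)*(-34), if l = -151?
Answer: 25993/755 ≈ 34.428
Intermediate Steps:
y = 134/151 (y = -134/(-151) = -134*(-1/151) = 134/151 ≈ 0.88742)
(y - 38/20)*(-34) = (134/151 - 38/20)*(-34) = (134/151 - 38*1/20)*(-34) = (134/151 - 19/10)*(-34) = -1529/1510*(-34) = 25993/755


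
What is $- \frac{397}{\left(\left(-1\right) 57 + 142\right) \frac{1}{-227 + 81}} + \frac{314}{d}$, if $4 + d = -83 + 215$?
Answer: $\frac{3722913}{5440} \approx 684.36$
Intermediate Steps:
$d = 128$ ($d = -4 + \left(-83 + 215\right) = -4 + 132 = 128$)
$- \frac{397}{\left(\left(-1\right) 57 + 142\right) \frac{1}{-227 + 81}} + \frac{314}{d} = - \frac{397}{\left(\left(-1\right) 57 + 142\right) \frac{1}{-227 + 81}} + \frac{314}{128} = - \frac{397}{\left(-57 + 142\right) \frac{1}{-146}} + 314 \cdot \frac{1}{128} = - \frac{397}{85 \left(- \frac{1}{146}\right)} + \frac{157}{64} = - \frac{397}{- \frac{85}{146}} + \frac{157}{64} = \left(-397\right) \left(- \frac{146}{85}\right) + \frac{157}{64} = \frac{57962}{85} + \frac{157}{64} = \frac{3722913}{5440}$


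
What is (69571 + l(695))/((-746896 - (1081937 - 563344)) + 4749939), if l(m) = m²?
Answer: 276298/1742225 ≈ 0.15859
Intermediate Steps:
(69571 + l(695))/((-746896 - (1081937 - 563344)) + 4749939) = (69571 + 695²)/((-746896 - (1081937 - 563344)) + 4749939) = (69571 + 483025)/((-746896 - 1*518593) + 4749939) = 552596/((-746896 - 518593) + 4749939) = 552596/(-1265489 + 4749939) = 552596/3484450 = 552596*(1/3484450) = 276298/1742225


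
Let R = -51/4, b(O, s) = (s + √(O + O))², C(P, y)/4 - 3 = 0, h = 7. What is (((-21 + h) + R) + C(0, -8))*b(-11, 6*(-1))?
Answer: -413/2 + 177*I*√22 ≈ -206.5 + 830.2*I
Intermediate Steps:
C(P, y) = 12 (C(P, y) = 12 + 4*0 = 12 + 0 = 12)
b(O, s) = (s + √2*√O)² (b(O, s) = (s + √(2*O))² = (s + √2*√O)²)
R = -51/4 (R = -51*¼ = -51/4 ≈ -12.750)
(((-21 + h) + R) + C(0, -8))*b(-11, 6*(-1)) = (((-21 + 7) - 51/4) + 12)*(6*(-1) + √2*√(-11))² = ((-14 - 51/4) + 12)*(-6 + √2*(I*√11))² = (-107/4 + 12)*(-6 + I*√22)² = -59*(-6 + I*√22)²/4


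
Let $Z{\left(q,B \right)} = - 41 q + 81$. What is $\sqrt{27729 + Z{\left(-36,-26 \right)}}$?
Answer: $3 \sqrt{3254} \approx 171.13$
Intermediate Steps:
$Z{\left(q,B \right)} = 81 - 41 q$
$\sqrt{27729 + Z{\left(-36,-26 \right)}} = \sqrt{27729 + \left(81 - -1476\right)} = \sqrt{27729 + \left(81 + 1476\right)} = \sqrt{27729 + 1557} = \sqrt{29286} = 3 \sqrt{3254}$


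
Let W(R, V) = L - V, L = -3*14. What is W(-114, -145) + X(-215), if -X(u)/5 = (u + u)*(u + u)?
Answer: -924397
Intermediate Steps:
L = -42
X(u) = -20*u**2 (X(u) = -5*(u + u)*(u + u) = -5*2*u*2*u = -20*u**2)
W(R, V) = -42 - V
W(-114, -145) + X(-215) = (-42 - 1*(-145)) - 20*(-215)**2 = (-42 + 145) - 20*46225 = 103 - 924500 = -924397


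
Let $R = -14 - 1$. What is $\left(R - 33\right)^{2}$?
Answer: $2304$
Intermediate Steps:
$R = -15$
$\left(R - 33\right)^{2} = \left(-15 - 33\right)^{2} = \left(-48\right)^{2} = 2304$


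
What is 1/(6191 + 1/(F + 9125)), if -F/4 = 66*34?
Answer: 149/922460 ≈ 0.00016152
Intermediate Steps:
F = -8976 (F = -264*34 = -4*2244 = -8976)
1/(6191 + 1/(F + 9125)) = 1/(6191 + 1/(-8976 + 9125)) = 1/(6191 + 1/149) = 1/(922460/149) = 149/922460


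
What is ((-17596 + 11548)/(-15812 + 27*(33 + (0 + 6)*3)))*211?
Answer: 1276128/14435 ≈ 88.405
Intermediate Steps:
((-17596 + 11548)/(-15812 + 27*(33 + (0 + 6)*3)))*211 = -6048/(-15812 + 27*(33 + 6*3))*211 = -6048/(-15812 + 27*(33 + 18))*211 = -6048/(-15812 + 27*51)*211 = -6048/(-15812 + 1377)*211 = -6048/(-14435)*211 = -6048*(-1/14435)*211 = (6048/14435)*211 = 1276128/14435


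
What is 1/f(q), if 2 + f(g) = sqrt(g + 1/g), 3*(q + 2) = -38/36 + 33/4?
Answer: -9288/5063 - 6*sqrt(1743177)/5063 ≈ -3.3991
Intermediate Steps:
q = 43/108 (q = -2 + (-38/36 + 33/4)/3 = -2 + (-38*1/36 + 33*(1/4))/3 = -2 + (-19/18 + 33/4)/3 = -2 + (1/3)*(259/36) = -2 + 259/108 = 43/108 ≈ 0.39815)
f(g) = -2 + sqrt(g + 1/g)
1/f(q) = 1/(-2 + sqrt(43/108 + 1/(43/108))) = 1/(-2 + sqrt(43/108 + 108/43)) = 1/(-2 + sqrt(13513/4644)) = 1/(-2 + sqrt(1743177)/774)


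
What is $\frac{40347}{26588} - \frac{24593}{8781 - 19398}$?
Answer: $\frac{1082242783}{282284796} \approx 3.8339$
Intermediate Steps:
$\frac{40347}{26588} - \frac{24593}{8781 - 19398} = 40347 \cdot \frac{1}{26588} - \frac{24593}{8781 - 19398} = \frac{40347}{26588} - \frac{24593}{-10617} = \frac{40347}{26588} - - \frac{24593}{10617} = \frac{40347}{26588} + \frac{24593}{10617} = \frac{1082242783}{282284796}$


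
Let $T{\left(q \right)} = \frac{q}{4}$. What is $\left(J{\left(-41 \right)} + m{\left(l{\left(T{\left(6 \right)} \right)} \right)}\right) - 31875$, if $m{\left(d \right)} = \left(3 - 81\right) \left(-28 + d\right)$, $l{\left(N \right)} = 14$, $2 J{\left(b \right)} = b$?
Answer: $- \frac{61607}{2} \approx -30804.0$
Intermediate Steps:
$T{\left(q \right)} = \frac{q}{4}$ ($T{\left(q \right)} = q \frac{1}{4} = \frac{q}{4}$)
$J{\left(b \right)} = \frac{b}{2}$
$m{\left(d \right)} = 2184 - 78 d$ ($m{\left(d \right)} = - 78 \left(-28 + d\right) = 2184 - 78 d$)
$\left(J{\left(-41 \right)} + m{\left(l{\left(T{\left(6 \right)} \right)} \right)}\right) - 31875 = \left(\frac{1}{2} \left(-41\right) + \left(2184 - 1092\right)\right) - 31875 = \left(- \frac{41}{2} + \left(2184 - 1092\right)\right) - 31875 = \left(- \frac{41}{2} + 1092\right) - 31875 = \frac{2143}{2} - 31875 = - \frac{61607}{2}$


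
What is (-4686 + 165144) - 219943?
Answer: -59485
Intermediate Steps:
(-4686 + 165144) - 219943 = 160458 - 219943 = -59485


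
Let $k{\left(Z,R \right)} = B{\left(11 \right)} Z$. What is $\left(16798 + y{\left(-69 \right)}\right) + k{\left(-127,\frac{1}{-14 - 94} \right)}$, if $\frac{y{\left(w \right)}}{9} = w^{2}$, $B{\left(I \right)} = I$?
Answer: $58250$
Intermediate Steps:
$y{\left(w \right)} = 9 w^{2}$
$k{\left(Z,R \right)} = 11 Z$
$\left(16798 + y{\left(-69 \right)}\right) + k{\left(-127,\frac{1}{-14 - 94} \right)} = \left(16798 + 9 \left(-69\right)^{2}\right) + 11 \left(-127\right) = \left(16798 + 9 \cdot 4761\right) - 1397 = \left(16798 + 42849\right) - 1397 = 59647 - 1397 = 58250$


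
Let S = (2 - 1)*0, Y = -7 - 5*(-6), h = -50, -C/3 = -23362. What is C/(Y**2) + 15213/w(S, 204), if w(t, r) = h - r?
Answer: 9754167/134366 ≈ 72.594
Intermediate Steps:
C = 70086 (C = -3*(-23362) = 70086)
Y = 23 (Y = -7 + 30 = 23)
S = 0 (S = 1*0 = 0)
w(t, r) = -50 - r
C/(Y**2) + 15213/w(S, 204) = 70086/(23**2) + 15213/(-50 - 1*204) = 70086/529 + 15213/(-50 - 204) = 70086*(1/529) + 15213/(-254) = 70086/529 + 15213*(-1/254) = 70086/529 - 15213/254 = 9754167/134366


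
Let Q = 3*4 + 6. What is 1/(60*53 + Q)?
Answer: 1/3198 ≈ 0.00031270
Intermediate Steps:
Q = 18 (Q = 12 + 6 = 18)
1/(60*53 + Q) = 1/(60*53 + 18) = 1/(3180 + 18) = 1/3198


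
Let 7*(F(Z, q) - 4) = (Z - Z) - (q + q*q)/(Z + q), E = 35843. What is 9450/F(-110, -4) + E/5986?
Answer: 17220649/7298 ≈ 2359.6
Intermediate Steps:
F(Z, q) = 4 - (q + q²)/(7*(Z + q)) (F(Z, q) = 4 + ((Z - Z) - (q + q*q)/(Z + q))/7 = 4 + (0 - (q + q²)/(Z + q))/7 = 4 + (-(q + q²)/(Z + q))/7 = 4 - (q + q²)/(7*(Z + q)))
9450/F(-110, -4) + E/5986 = 9450/(((-1*(-4)² + 27*(-4) + 28*(-110))/(7*(-110 - 4)))) + 35843/5986 = 9450/(((⅐)*(-1*16 - 108 - 3080)/(-114))) + 35843*(1/5986) = 9450/(((⅐)*(-1/114)*(-16 - 108 - 3080))) + 491/82 = 9450/(((⅐)*(-1/114)*(-3204))) + 491/82 = 9450/(534/133) + 491/82 = 9450*(133/534) + 491/82 = 209475/89 + 491/82 = 17220649/7298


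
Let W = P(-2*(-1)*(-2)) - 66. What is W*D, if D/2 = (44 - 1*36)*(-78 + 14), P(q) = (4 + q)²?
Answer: 67584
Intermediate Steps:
W = -66 (W = (4 - 2*(-1)*(-2))² - 66 = (4 + 2*(-2))² - 66 = (4 - 4)² - 66 = 0² - 66 = 0 - 66 = -66)
D = -1024 (D = 2*((44 - 1*36)*(-78 + 14)) = 2*((44 - 36)*(-64)) = 2*(8*(-64)) = 2*(-512) = -1024)
W*D = -66*(-1024) = 67584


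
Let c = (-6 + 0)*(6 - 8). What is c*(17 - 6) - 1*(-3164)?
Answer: 3296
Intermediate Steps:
c = 12 (c = -6*(-2) = 12)
c*(17 - 6) - 1*(-3164) = 12*(17 - 6) - 1*(-3164) = 12*11 + 3164 = 132 + 3164 = 3296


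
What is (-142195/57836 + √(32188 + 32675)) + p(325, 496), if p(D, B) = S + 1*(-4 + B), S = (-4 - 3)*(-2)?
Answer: 29122821/57836 + 3*√7207 ≈ 758.22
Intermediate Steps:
S = 14 (S = -7*(-2) = 14)
p(D, B) = 10 + B (p(D, B) = 14 + 1*(-4 + B) = 14 + (-4 + B) = 10 + B)
(-142195/57836 + √(32188 + 32675)) + p(325, 496) = (-142195/57836 + √(32188 + 32675)) + (10 + 496) = (-142195*1/57836 + √64863) + 506 = (-142195/57836 + 3*√7207) + 506 = 29122821/57836 + 3*√7207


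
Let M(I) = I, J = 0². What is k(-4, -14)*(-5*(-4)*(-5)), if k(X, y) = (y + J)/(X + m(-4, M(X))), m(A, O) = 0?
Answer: -350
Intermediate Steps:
J = 0
k(X, y) = y/X (k(X, y) = (y + 0)/(X + 0) = y/X)
k(-4, -14)*(-5*(-4)*(-5)) = (-14/(-4))*(-5*(-4)*(-5)) = (-14*(-¼))*(20*(-5)) = (7/2)*(-100) = -350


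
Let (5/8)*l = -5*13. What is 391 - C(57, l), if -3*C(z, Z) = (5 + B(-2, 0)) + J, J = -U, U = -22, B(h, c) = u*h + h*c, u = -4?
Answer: 1208/3 ≈ 402.67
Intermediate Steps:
B(h, c) = -4*h + c*h (B(h, c) = -4*h + h*c = -4*h + c*h)
J = 22 (J = -1*(-22) = 22)
l = -104 (l = 8*(-5*13)/5 = (8/5)*(-65) = -104)
C(z, Z) = -35/3 (C(z, Z) = -((5 - 2*(-4 + 0)) + 22)/3 = -((5 - 2*(-4)) + 22)/3 = -((5 + 8) + 22)/3 = -(13 + 22)/3 = -1/3*35 = -35/3)
391 - C(57, l) = 391 - 1*(-35/3) = 391 + 35/3 = 1208/3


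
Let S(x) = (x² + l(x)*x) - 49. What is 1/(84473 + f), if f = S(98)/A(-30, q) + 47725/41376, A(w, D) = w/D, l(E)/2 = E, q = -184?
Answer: 68960/17990782699 ≈ 3.8331e-6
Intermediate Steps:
l(E) = 2*E
S(x) = -49 + 3*x² (S(x) = (x² + (2*x)*x) - 49 = (x² + 2*x²) - 49 = 3*x² - 49 = -49 + 3*x²)
f = 12165524619/68960 (f = (-49 + 3*98²)/((-30/(-184))) + 47725/41376 = (-49 + 3*9604)/((-30*(-1/184))) + 47725*(1/41376) = (-49 + 28812)/(15/92) + 47725/41376 = 28763*(92/15) + 47725/41376 = 2646196/15 + 47725/41376 = 12165524619/68960 ≈ 1.7641e+5)
1/(84473 + f) = 1/(84473 + 12165524619/68960) = 1/(17990782699/68960) = 68960/17990782699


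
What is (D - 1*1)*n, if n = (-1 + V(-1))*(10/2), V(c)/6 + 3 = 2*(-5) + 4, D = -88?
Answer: 24475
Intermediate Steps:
V(c) = -54 (V(c) = -18 + 6*(2*(-5) + 4) = -18 + 6*(-10 + 4) = -18 + 6*(-6) = -18 - 36 = -54)
n = -275 (n = (-1 - 54)*(10/2) = -550/2 = -55*5 = -275)
(D - 1*1)*n = (-88 - 1*1)*(-275) = (-88 - 1)*(-275) = -89*(-275) = 24475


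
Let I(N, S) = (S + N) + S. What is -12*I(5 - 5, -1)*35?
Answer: 840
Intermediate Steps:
I(N, S) = N + 2*S (I(N, S) = (N + S) + S = N + 2*S)
-12*I(5 - 5, -1)*35 = -12*((5 - 5) + 2*(-1))*35 = -12*(0 - 2)*35 = -12*(-2)*35 = 24*35 = 840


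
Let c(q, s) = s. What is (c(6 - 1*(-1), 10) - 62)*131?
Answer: -6812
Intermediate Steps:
(c(6 - 1*(-1), 10) - 62)*131 = (10 - 62)*131 = -52*131 = -6812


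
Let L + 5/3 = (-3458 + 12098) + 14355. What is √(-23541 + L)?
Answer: I*√4929/3 ≈ 23.402*I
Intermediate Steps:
L = 68980/3 (L = -5/3 + ((-3458 + 12098) + 14355) = -5/3 + (8640 + 14355) = -5/3 + 22995 = 68980/3 ≈ 22993.)
√(-23541 + L) = √(-23541 + 68980/3) = √(-1643/3) = I*√4929/3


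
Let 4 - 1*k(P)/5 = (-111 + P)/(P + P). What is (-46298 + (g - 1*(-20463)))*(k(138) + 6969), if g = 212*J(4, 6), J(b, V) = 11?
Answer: -15111089329/92 ≈ -1.6425e+8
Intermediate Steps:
k(P) = 20 - 5*(-111 + P)/(2*P) (k(P) = 20 - 5*(-111 + P)/(P + P) = 20 - 5*(-111 + P)/(2*P))
g = 2332 (g = 212*11 = 2332)
(-46298 + (g - 1*(-20463)))*(k(138) + 6969) = (-46298 + (2332 - 1*(-20463)))*((5/2)*(111 + 7*138)/138 + 6969) = (-46298 + (2332 + 20463))*((5/2)*(1/138)*(111 + 966) + 6969) = (-46298 + 22795)*((5/2)*(1/138)*1077 + 6969) = -23503*(1795/92 + 6969) = -23503*642943/92 = -15111089329/92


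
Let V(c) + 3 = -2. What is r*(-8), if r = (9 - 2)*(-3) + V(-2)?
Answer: 208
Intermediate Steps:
V(c) = -5 (V(c) = -3 - 2 = -5)
r = -26 (r = (9 - 2)*(-3) - 5 = 7*(-3) - 5 = -21 - 5 = -26)
r*(-8) = -26*(-8) = 208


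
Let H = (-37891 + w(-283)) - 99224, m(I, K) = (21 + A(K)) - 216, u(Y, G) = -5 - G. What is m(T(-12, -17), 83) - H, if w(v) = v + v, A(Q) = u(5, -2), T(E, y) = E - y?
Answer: 137483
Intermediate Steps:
A(Q) = -3 (A(Q) = -5 - 1*(-2) = -5 + 2 = -3)
m(I, K) = -198 (m(I, K) = (21 - 3) - 216 = 18 - 216 = -198)
w(v) = 2*v
H = -137681 (H = (-37891 + 2*(-283)) - 99224 = (-37891 - 566) - 99224 = -38457 - 99224 = -137681)
m(T(-12, -17), 83) - H = -198 - 1*(-137681) = -198 + 137681 = 137483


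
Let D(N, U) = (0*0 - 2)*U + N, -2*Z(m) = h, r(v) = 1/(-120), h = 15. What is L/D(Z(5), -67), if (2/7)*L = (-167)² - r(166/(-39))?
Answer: 23426767/30360 ≈ 771.63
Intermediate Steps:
r(v) = -1/120
Z(m) = -15/2 (Z(m) = -½*15 = -15/2)
D(N, U) = N - 2*U (D(N, U) = (0 - 2)*U + N = -2*U + N = N - 2*U)
L = 23426767/240 (L = 7*((-167)² - 1*(-1/120))/2 = 7*(27889 + 1/120)/2 = (7/2)*(3346681/120) = 23426767/240 ≈ 97612.)
L/D(Z(5), -67) = 23426767/(240*(-15/2 - 2*(-67))) = 23426767/(240*(-15/2 + 134)) = 23426767/(240*(253/2)) = (23426767/240)*(2/253) = 23426767/30360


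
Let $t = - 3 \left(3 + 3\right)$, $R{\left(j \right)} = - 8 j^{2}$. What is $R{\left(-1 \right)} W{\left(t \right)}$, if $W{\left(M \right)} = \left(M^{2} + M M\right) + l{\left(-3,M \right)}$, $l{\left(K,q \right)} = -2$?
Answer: $-5168$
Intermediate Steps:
$t = -18$ ($t = \left(-3\right) 6 = -18$)
$W{\left(M \right)} = -2 + 2 M^{2}$ ($W{\left(M \right)} = \left(M^{2} + M M\right) - 2 = \left(M^{2} + M^{2}\right) - 2 = 2 M^{2} - 2 = -2 + 2 M^{2}$)
$R{\left(-1 \right)} W{\left(t \right)} = - 8 \left(-1\right)^{2} \left(-2 + 2 \left(-18\right)^{2}\right) = \left(-8\right) 1 \left(-2 + 2 \cdot 324\right) = - 8 \left(-2 + 648\right) = \left(-8\right) 646 = -5168$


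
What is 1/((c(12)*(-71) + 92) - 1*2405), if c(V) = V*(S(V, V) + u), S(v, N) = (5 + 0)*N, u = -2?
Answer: -1/51729 ≈ -1.9332e-5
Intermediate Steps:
S(v, N) = 5*N
c(V) = V*(-2 + 5*V) (c(V) = V*(5*V - 2) = V*(-2 + 5*V))
1/((c(12)*(-71) + 92) - 1*2405) = 1/(((12*(-2 + 5*12))*(-71) + 92) - 1*2405) = 1/(((12*(-2 + 60))*(-71) + 92) - 2405) = 1/(((12*58)*(-71) + 92) - 2405) = 1/((696*(-71) + 92) - 2405) = 1/((-49416 + 92) - 2405) = 1/(-49324 - 2405) = 1/(-51729) = -1/51729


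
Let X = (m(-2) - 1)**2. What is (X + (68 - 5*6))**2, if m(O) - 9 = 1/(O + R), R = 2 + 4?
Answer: 2879809/256 ≈ 11249.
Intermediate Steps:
R = 6
m(O) = 9 + 1/(6 + O) (m(O) = 9 + 1/(O + 6) = 9 + 1/(6 + O))
X = 1089/16 (X = ((55 + 9*(-2))/(6 - 2) - 1)**2 = ((55 - 18)/4 - 1)**2 = ((1/4)*37 - 1)**2 = (37/4 - 1)**2 = (33/4)**2 = 1089/16 ≈ 68.063)
(X + (68 - 5*6))**2 = (1089/16 + (68 - 5*6))**2 = (1089/16 + (68 - 30))**2 = (1089/16 + 38)**2 = (1697/16)**2 = 2879809/256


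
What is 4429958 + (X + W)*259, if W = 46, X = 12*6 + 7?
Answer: 4462333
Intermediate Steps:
X = 79 (X = 72 + 7 = 79)
4429958 + (X + W)*259 = 4429958 + (79 + 46)*259 = 4429958 + 125*259 = 4429958 + 32375 = 4462333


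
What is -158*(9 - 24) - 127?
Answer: 2243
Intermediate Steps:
-158*(9 - 24) - 127 = -158*(-15) - 127 = 2370 - 127 = 2243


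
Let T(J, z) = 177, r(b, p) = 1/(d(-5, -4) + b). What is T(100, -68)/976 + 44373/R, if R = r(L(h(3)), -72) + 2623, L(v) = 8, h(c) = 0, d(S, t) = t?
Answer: 25012779/1463024 ≈ 17.097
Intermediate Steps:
r(b, p) = 1/(-4 + b)
R = 10493/4 (R = 1/(-4 + 8) + 2623 = 1/4 + 2623 = 10493/4 ≈ 2623.3)
T(100, -68)/976 + 44373/R = 177/976 + 44373/(10493/4) = 177*(1/976) + 44373*(4/10493) = 177/976 + 25356/1499 = 25012779/1463024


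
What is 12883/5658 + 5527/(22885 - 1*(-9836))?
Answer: 150938803/61711806 ≈ 2.4459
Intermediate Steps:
12883/5658 + 5527/(22885 - 1*(-9836)) = 12883*(1/5658) + 5527/(22885 + 9836) = 12883/5658 + 5527/32721 = 150938803/61711806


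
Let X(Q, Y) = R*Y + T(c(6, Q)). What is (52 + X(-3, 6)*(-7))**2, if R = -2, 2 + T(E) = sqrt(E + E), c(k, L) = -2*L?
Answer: 23088 - 4200*sqrt(3) ≈ 15813.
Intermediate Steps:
T(E) = -2 + sqrt(2)*sqrt(E) (T(E) = -2 + sqrt(E + E) = -2 + sqrt(2*E) = -2 + sqrt(2)*sqrt(E))
X(Q, Y) = -2 - 2*Y + 2*sqrt(-Q) (X(Q, Y) = -2*Y + (-2 + sqrt(2)*sqrt(-2*Q)) = -2*Y + (-2 + sqrt(2)*(sqrt(2)*sqrt(-Q))) = -2*Y + (-2 + 2*sqrt(-Q)) = -2 - 2*Y + 2*sqrt(-Q))
(52 + X(-3, 6)*(-7))**2 = (52 + (-2 - 2*6 + 2*sqrt(-1*(-3)))*(-7))**2 = (52 + (-2 - 12 + 2*sqrt(3))*(-7))**2 = (52 + (-14 + 2*sqrt(3))*(-7))**2 = (52 + (98 - 14*sqrt(3)))**2 = (150 - 14*sqrt(3))**2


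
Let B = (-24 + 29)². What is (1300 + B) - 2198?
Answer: -873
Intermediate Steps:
B = 25 (B = 5² = 25)
(1300 + B) - 2198 = (1300 + 25) - 2198 = 1325 - 2198 = -873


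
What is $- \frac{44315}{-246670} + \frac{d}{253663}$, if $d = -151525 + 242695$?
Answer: $\frac{6745995949}{12514210442} \approx 0.53907$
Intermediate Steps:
$d = 91170$
$- \frac{44315}{-246670} + \frac{d}{253663} = - \frac{44315}{-246670} + \frac{91170}{253663} = \left(-44315\right) \left(- \frac{1}{246670}\right) + 91170 \cdot \frac{1}{253663} = \frac{8863}{49334} + \frac{91170}{253663} = \frac{6745995949}{12514210442}$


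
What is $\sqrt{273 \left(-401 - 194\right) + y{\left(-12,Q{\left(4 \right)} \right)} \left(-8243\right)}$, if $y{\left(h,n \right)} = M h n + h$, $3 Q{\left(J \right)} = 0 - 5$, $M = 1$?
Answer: $i \sqrt{228379} \approx 477.89 i$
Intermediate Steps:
$Q{\left(J \right)} = - \frac{5}{3}$ ($Q{\left(J \right)} = \frac{0 - 5}{3} = \frac{1}{3} \left(-5\right) = - \frac{5}{3}$)
$y{\left(h,n \right)} = h + h n$ ($y{\left(h,n \right)} = 1 h n + h = h n + h = h + h n$)
$\sqrt{273 \left(-401 - 194\right) + y{\left(-12,Q{\left(4 \right)} \right)} \left(-8243\right)} = \sqrt{273 \left(-401 - 194\right) + - 12 \left(1 - \frac{5}{3}\right) \left(-8243\right)} = \sqrt{273 \left(-595\right) + \left(-12\right) \left(- \frac{2}{3}\right) \left(-8243\right)} = \sqrt{-162435 + 8 \left(-8243\right)} = \sqrt{-162435 - 65944} = \sqrt{-228379} = i \sqrt{228379}$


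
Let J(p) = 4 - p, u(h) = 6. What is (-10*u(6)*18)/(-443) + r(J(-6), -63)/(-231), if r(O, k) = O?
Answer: 245050/102333 ≈ 2.3946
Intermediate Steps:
(-10*u(6)*18)/(-443) + r(J(-6), -63)/(-231) = (-10*6*18)/(-443) + (4 - 1*(-6))/(-231) = -60*18*(-1/443) + (4 + 6)*(-1/231) = -1080*(-1/443) + 10*(-1/231) = 1080/443 - 10/231 = 245050/102333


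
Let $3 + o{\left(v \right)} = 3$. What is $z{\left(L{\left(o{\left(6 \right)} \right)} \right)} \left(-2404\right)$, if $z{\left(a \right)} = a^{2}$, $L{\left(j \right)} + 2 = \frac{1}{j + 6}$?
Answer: $- \frac{72721}{9} \approx -8080.1$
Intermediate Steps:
$o{\left(v \right)} = 0$ ($o{\left(v \right)} = -3 + 3 = 0$)
$L{\left(j \right)} = -2 + \frac{1}{6 + j}$ ($L{\left(j \right)} = -2 + \frac{1}{j + 6} = -2 + \frac{1}{6 + j}$)
$z{\left(L{\left(o{\left(6 \right)} \right)} \right)} \left(-2404\right) = \left(\frac{-11 - 0}{6 + 0}\right)^{2} \left(-2404\right) = \left(\frac{-11 + 0}{6}\right)^{2} \left(-2404\right) = \left(\frac{1}{6} \left(-11\right)\right)^{2} \left(-2404\right) = \left(- \frac{11}{6}\right)^{2} \left(-2404\right) = \frac{121}{36} \left(-2404\right) = - \frac{72721}{9}$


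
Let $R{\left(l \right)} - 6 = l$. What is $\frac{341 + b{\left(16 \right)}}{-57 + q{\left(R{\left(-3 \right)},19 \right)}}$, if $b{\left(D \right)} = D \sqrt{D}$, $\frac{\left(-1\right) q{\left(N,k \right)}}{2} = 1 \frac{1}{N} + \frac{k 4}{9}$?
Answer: $- \frac{3645}{671} \approx -5.4322$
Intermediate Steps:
$R{\left(l \right)} = 6 + l$
$q{\left(N,k \right)} = - \frac{2}{N} - \frac{8 k}{9}$ ($q{\left(N,k \right)} = - 2 \left(1 \frac{1}{N} + \frac{k 4}{9}\right) = - 2 \left(\frac{1}{N} + 4 k \frac{1}{9}\right) = - 2 \left(\frac{1}{N} + \frac{4 k}{9}\right) = - \frac{2}{N} - \frac{8 k}{9}$)
$b{\left(D \right)} = D^{\frac{3}{2}}$
$\frac{341 + b{\left(16 \right)}}{-57 + q{\left(R{\left(-3 \right)},19 \right)}} = \frac{341 + 16^{\frac{3}{2}}}{-57 - \left(\frac{152}{9} + \frac{2}{6 - 3}\right)} = \frac{341 + 64}{-57 - \left(\frac{152}{9} + \frac{2}{3}\right)} = \frac{405}{-57 - \frac{158}{9}} = \frac{405}{- \frac{671}{9}} = 405 \left(- \frac{9}{671}\right) = - \frac{3645}{671}$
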